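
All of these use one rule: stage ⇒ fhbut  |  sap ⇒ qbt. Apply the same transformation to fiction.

opjudjg

The output letters match the input read backwards, each shifted +1: stage reversed is egats. The word is reversed, then every letter is shifted forward by 1.
Applying it to fiction: reverse → noitcif; then shift: n+1=o, o+1=p, i+1=j, t+1=u, c+1=d, i+1=j, f+1=g.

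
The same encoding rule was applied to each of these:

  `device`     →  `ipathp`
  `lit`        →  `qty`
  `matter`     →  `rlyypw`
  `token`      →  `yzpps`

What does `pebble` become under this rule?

The shift depends on letter class: consonant d→i is +5, but vowel e→p is +11. The rule splits by letter class: vowels +11, consonants +5.
Applying it to pebble: p(cons)+5=u, e(vowel)+11=p, b(cons)+5=g, b(cons)+5=g, l(cons)+5=q, e(vowel)+11=p.

upggqp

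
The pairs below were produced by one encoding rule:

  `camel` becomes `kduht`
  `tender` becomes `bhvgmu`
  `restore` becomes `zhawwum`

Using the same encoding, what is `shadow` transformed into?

Shifts by position in camel: pos 0: c→k (+8), pos 1: a→d (+3), pos 2: m→u (+8), pos 3: e→h (+3) — repeating every 2. It's a Vigenère-style cipher with numeric key [8,3]: position i shifts by key[i mod 2].
Applying it to shadow: s+8=a, h+3=k, a+8=i, d+3=g, o+8=w, w+3=z.

akigwz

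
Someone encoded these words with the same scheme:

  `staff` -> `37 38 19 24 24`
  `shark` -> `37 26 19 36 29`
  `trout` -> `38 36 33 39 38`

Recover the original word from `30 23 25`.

s is letter #19 and maps to 37: an offset of 18. Each letter is replaced by its alphabet position (a=1..z=26) + 18.
Reversing it on 30 23 25: 30→(30−18)÷1=12=l, 23→(23−18)÷1=5=e, 25→(25−18)÷1=7=g.

leg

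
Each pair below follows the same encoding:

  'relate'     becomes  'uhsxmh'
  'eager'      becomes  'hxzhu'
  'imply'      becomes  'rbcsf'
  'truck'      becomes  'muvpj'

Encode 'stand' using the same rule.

This is an affine cipher: with a=0,…,z=25, each position x becomes (9x+23) mod 26.
Applying it to stand: s(18)→9·18+23≡3=d; t(19)→9·19+23≡12=m; a(0)→9·0+23≡23=x; n(13)→9·13+23≡10=k; d(3)→9·3+23≡24=y (all mod 26).

dmxky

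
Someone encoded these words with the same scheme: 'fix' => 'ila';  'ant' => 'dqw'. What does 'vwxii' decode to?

stuff

Compare letters: f→i is +3, i→l is +3, x→a is +3 — a constant shift. It's a constant shift of +3 (ROT3).
Decoding vwxii: v−3=s, w−3=t, x−3=u, i−3=f, i−3=f.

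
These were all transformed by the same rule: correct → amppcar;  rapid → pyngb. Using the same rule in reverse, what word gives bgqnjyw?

Compare letters: c→a is +24, o→m is +24, r→p is +24 — a constant shift. This is a Caesar cipher with shift 24.
Decoding bgqnjyw: b−24=d, g−24=i, q−24=s, n−24=p, j−24=l, y−24=a, w−24=y.

display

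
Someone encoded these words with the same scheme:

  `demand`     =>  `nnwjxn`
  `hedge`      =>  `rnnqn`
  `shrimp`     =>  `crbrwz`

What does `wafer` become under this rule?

The shift depends on letter class: consonant d→n is +10, but vowel e→n is +9. Vowels shift forward by 9 and consonants shift forward by 10.
For wafer: w(cons)+10=g, a(vowel)+9=j, f(cons)+10=p, e(vowel)+9=n, r(cons)+10=b.

gjpnb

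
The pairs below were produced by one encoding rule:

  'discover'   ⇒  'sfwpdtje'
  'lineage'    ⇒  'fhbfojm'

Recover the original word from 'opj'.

ion

Read the word backwards and shift each letter +1.
Decoding opj: shift back: o−1=n, p−1=o, j−1=i → noi; then reverse → ion.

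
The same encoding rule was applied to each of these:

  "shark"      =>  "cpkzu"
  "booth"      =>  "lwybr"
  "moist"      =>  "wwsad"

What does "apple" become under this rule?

kxzto

Shifts by position in shark: pos 0: s→c (+10), pos 1: h→p (+8), pos 2: a→k (+10), pos 3: r→z (+8) — repeating every 2. A repeating key of period 2 is used — shifts +10, +8 over and over.
On apple: a+10=k, p+8=x, p+10=z, l+8=t, e+10=o.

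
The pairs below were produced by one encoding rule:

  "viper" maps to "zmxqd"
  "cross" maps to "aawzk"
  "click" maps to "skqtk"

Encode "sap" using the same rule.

xia

Read the word backwards and shift each letter +8.
Applying it to sap: reverse → pas; then shift: p+8=x, a+8=i, s+8=a.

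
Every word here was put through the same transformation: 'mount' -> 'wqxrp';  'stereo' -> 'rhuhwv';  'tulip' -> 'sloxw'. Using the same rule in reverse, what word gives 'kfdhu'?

The output letters match the input read backwards, each shifted +3: mount reversed is tnuom. Read the word backwards and shift each letter +3.
Decoding kfdhu: shift back: k−3=h, f−3=c, d−3=a, h−3=e, u−3=r → hcaer; then reverse → reach.

reach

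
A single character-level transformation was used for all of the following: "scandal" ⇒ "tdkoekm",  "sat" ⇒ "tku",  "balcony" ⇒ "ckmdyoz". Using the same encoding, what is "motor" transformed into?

Vowels shift forward by 10 and consonants shift forward by 1.
Applying it to motor: m(cons)+1=n, o(vowel)+10=y, t(cons)+1=u, o(vowel)+10=y, r(cons)+1=s.

nyuys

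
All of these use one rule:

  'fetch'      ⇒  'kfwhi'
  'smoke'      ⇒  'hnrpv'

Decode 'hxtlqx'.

unique

The output letters match the input read backwards, each shifted +3: fetch reversed is hctef. The word is reversed, then every letter is shifted forward by 3.
Decoding hxtlqx: shift back: h−3=e, x−3=u, t−3=q, l−3=i, q−3=n, x−3=u → euqinu; then reverse → unique.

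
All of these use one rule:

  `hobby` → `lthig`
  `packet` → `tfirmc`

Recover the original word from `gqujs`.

clock

In hobby: h→l is +4, o→t is +5, b→h is +6, b→i is +7 — the shift increases by 1 each position. Each letter shifts forward by (position + 4), i.e. 4, 5, 6, … — the shift grows by one for each successive letter.
Undoing it on gqujs: g−4=c, q−5=l, u−6=o, j−7=c, s−8=k.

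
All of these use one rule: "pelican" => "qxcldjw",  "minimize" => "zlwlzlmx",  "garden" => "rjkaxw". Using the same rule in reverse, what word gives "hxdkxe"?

secret

Treating letters as 0–25, the rule is x ↦ 23x + 9 (mod 26).
Decoding hxdkxe: h(7)→17·(7−9)≡18=s; x(23)→17·(23−9)≡4=e; d(3)→17·(3−9)≡2=c; k(10)→17·(10−9)≡17=r; x(23)→17·(23−9)≡4=e; e(4)→17·(4−9)≡19=t (all mod 26).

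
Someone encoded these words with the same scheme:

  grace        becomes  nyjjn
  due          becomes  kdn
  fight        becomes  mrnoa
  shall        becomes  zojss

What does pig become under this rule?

wrn

The shift depends on letter class: consonant g→n is +7, but vowel a→j is +9. Vowels shift forward by 9 and consonants shift forward by 7.
On pig: p(cons)+7=w, i(vowel)+9=r, g(cons)+7=n.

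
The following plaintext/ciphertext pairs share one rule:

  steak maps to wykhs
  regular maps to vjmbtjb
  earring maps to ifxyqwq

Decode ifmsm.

eagle

In steak: s→w is +4, t→y is +5, e→k is +6, a→h is +7 — the shift increases by 1 each position. Letter i (0-indexed) is shifted by i+4, so successive shifts are 4, 5, 6, ….
Reversing it on ifmsm: i−4=e, f−5=a, m−6=g, s−7=l, m−8=e.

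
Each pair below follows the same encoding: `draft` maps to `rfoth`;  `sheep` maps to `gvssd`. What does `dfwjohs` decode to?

private

Compare letters: d→r is +14, r→f is +14, a→o is +14 — a constant shift. Every letter moves 14 places later in the alphabet, wrapping around z→a.
Decoding dfwjohs: d−14=p, f−14=r, w−14=i, j−14=v, o−14=a, h−14=t, s−14=e.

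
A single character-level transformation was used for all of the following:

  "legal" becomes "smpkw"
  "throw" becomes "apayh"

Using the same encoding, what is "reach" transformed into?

Letter i (0-indexed) is shifted by i+7, so successive shifts are 7, 8, 9, ….
Applying it to reach: r+7=y, e+8=m, a+9=j, c+10=m, h+11=s.

ymjms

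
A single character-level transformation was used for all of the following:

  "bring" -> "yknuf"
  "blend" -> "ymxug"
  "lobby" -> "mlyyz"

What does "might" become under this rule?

dnfws

b(1)→y(24) and r(17)→k(10) fit y≡17x+7 (mod 26); the inverse of 17 mod 26 is 23. Treating letters as 0–25, the rule is x ↦ 17x + 7 (mod 26).
For might: m(12)→17·12+7≡3=d; i(8)→17·8+7≡13=n; g(6)→17·6+7≡5=f; h(7)→17·7+7≡22=w; t(19)→17·19+7≡18=s (all mod 26).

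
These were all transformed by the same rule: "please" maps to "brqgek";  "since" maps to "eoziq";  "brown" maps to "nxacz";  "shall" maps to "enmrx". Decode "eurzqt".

soften

Shifts by position in please: pos 0: p→b (+12), pos 1: l→r (+6), pos 2: e→q (+12), pos 3: a→g (+6) — repeating every 2. The shifts repeat in a cycle of length 2: positions 0,1,… shift by +12, +6, then the pattern repeats.
Undoing it on eurzqt: e−12=s, u−6=o, r−12=f, z−6=t, q−12=e, t−6=n.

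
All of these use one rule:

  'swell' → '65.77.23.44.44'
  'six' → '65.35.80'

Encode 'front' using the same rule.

s(#19)→65 and w(#23)→77: differences scale by 3, so n = 3·pos + 8. Each letter becomes 3×(its alphabet position, a=1..z=26) + 8.
Applying it to front: f=6→26, r=18→62, o=15→53, n=14→50, t=20→68.

26.62.53.50.68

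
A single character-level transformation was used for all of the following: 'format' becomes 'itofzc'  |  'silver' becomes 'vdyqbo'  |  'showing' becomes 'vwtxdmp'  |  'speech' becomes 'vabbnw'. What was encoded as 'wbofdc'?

f(5)→i(8) and o(14)→t(19) fit y≡7x+25 (mod 26); the inverse of 7 mod 26 is 15. Each letter's alphabet position (a=0..z=25) is mapped through 7·x+25 mod 26 — an affine cipher.
Undoing it on wbofdc: w(22)→15·(22−25)≡7=h; b(1)→15·(1−25)≡4=e; o(14)→15·(14−25)≡17=r; f(5)→15·(5−25)≡12=m; d(3)→15·(3−25)≡8=i; c(2)→15·(2−25)≡19=t (all mod 26).

hermit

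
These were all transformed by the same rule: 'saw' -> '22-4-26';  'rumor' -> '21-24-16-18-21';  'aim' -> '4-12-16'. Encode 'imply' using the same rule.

12-16-19-15-28

s is letter #19 and maps to 22: an offset of 3. The number is (letter's place in the alphabet, a=1) + 3.
Applying it to imply: i=9→12, m=13→16, p=16→19, l=12→15, y=25→28.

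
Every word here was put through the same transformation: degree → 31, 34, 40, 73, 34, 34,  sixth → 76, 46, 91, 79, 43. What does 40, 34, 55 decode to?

gel

d(#4)→31 and e(#5)→34: differences scale by 3, so n = 3·pos + 19. With a=1..z=26, the number is 3·pos + 19.
Decoding 40, 34, 55: 40→(40−19)÷3=7=g, 34→(34−19)÷3=5=e, 55→(55−19)÷3=12=l.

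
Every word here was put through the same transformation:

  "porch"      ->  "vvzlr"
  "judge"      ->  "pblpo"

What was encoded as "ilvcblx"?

In porch: p→v is +6, o→v is +7, r→z is +8, c→l is +9 — the shift increases by 1 each position. The shift increases by 1 at each position, starting from +6: 6, 7, 8, ….
Undoing it on ilvcblx: i−6=c, l−7=e, v−8=n, c−9=t, b−10=r, l−11=a, x−12=l.

central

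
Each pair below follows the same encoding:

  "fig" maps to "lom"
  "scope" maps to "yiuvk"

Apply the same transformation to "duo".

jau

Compare letters: f→l is +6, i→o is +6, g→m is +6 — a constant shift. Every letter moves 6 places later in the alphabet, wrapping around z→a.
Applying it to duo: d+6=j, u+6=a, o+6=u.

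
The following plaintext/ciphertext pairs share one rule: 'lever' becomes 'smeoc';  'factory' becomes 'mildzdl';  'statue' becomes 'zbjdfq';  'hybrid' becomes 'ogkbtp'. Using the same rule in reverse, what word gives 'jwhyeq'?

coyote

Each letter shifts forward by (position + 7), i.e. 7, 8, 9, … — the shift grows by one for each successive letter.
Undoing it on jwhyeq: j−7=c, w−8=o, h−9=y, y−10=o, e−11=t, q−12=e.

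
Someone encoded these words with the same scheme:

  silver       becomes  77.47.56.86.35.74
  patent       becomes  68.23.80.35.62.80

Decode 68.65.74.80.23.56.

portal

With a=1..z=26, the number is 3·pos + 20.
Reversing it on 68.65.74.80.23.56: 68→(68−20)÷3=16=p, 65→(65−20)÷3=15=o, 74→(74−20)÷3=18=r, 80→(80−20)÷3=20=t, 23→(23−20)÷3=1=a, 56→(56−20)÷3=12=l.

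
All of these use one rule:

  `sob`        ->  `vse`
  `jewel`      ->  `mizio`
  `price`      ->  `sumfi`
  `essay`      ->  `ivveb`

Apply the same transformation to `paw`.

The shift depends on letter class: consonant s→v is +3, but vowel o→s is +4. Vowels shift forward by 4 and consonants shift forward by 3.
On paw: p(cons)+3=s, a(vowel)+4=e, w(cons)+3=z.

sez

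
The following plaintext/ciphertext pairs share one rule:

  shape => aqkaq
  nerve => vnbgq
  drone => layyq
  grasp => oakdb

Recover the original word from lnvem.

The shift increases by 1 at each position, starting from +8: 8, 9, 10, ….
Decoding lnvem: l−8=d, n−9=e, v−10=l, e−11=t, m−12=a.

delta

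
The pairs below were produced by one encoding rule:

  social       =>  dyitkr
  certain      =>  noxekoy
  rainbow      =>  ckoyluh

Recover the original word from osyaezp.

dispute

Shifts by position in social: pos 0: s→d (+11), pos 1: o→y (+10), pos 2: c→i (+6), pos 3: i→t (+11), pos 4: a→k (+10), pos 5: l→r (+6) — repeating every 3. A repeating key of period 3 is used — shifts +11, +10, +6 over and over.
Undoing it on osyaezp: o−11=d, s−10=i, y−6=s, a−11=p, e−10=u, z−6=t, p−11=e.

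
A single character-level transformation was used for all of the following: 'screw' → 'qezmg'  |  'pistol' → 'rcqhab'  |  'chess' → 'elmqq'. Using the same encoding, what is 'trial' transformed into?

hzcwb

s(18)→q(16) and c(2)→e(4) fit y≡17x+22 (mod 26); the inverse of 17 mod 26 is 23. Treating letters as 0–25, the rule is x ↦ 17x + 22 (mod 26).
Applying it to trial: t(19)→17·19+22≡7=h; r(17)→17·17+22≡25=z; i(8)→17·8+22≡2=c; a(0)→17·0+22≡22=w; l(11)→17·11+22≡1=b (all mod 26).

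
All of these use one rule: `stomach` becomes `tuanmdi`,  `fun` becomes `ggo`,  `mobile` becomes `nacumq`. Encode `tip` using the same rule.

uuq

The shift depends on letter class: consonant s→t is +1, but vowel o→a is +12. Two shifts are in play — +12 for a/e/i/o/u, +1 for every other letter.
On tip: t(cons)+1=u, i(vowel)+12=u, p(cons)+1=q.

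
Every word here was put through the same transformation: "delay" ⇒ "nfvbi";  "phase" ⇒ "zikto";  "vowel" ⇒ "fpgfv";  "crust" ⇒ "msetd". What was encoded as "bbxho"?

range

Shifts by position in delay: pos 0: d→n (+10), pos 1: e→f (+1), pos 2: l→v (+10), pos 3: a→b (+1) — repeating every 2. The shifts repeat in a cycle of length 2: positions 0,1,… shift by +10, +1, then the pattern repeats.
Undoing it on bbxho: b−10=r, b−1=a, x−10=n, h−1=g, o−10=e.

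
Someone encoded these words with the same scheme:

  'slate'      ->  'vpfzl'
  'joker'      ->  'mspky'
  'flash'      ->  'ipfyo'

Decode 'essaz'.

bonus

The shift increases by 1 at each position, starting from +3: 3, 4, 5, ….
Undoing it on essaz: e−3=b, s−4=o, s−5=n, a−6=u, z−7=s.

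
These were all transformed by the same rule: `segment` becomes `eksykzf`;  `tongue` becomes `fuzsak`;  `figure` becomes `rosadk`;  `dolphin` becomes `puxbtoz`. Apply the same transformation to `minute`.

Vowels shift forward by 6 and consonants shift forward by 12.
For minute: m(cons)+12=y, i(vowel)+6=o, n(cons)+12=z, u(vowel)+6=a, t(cons)+12=f, e(vowel)+6=k.

yozafk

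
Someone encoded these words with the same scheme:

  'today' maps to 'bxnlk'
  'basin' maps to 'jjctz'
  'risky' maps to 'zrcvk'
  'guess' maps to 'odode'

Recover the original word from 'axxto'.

sonic

In today: t→b is +8, o→x is +9, d→n is +10, a→l is +11 — the shift increases by 1 each position. Letter i (0-indexed) is shifted by i+8, so successive shifts are 8, 9, 10, ….
Undoing it on axxto: a−8=s, x−9=o, x−10=n, t−11=i, o−12=c.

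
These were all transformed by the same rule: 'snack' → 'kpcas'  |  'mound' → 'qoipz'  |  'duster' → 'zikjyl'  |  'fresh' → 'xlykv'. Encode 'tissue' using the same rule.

s(18)→k(10) and n(13)→p(15) fit y≡25x+2 (mod 26); the inverse of 25 mod 26 is 25. Treating letters as 0–25, the rule is x ↦ 25x + 2 (mod 26).
On tissue: t(19)→25·19+2≡9=j; i(8)→25·8+2≡20=u; s(18)→25·18+2≡10=k; s(18)→25·18+2≡10=k; u(20)→25·20+2≡8=i; e(4)→25·4+2≡24=y (all mod 26).

jukkiy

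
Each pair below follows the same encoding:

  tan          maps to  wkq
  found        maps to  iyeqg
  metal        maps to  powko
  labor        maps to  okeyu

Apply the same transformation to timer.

wspou

The shift depends on letter class: consonant t→w is +3, but vowel a→k is +10. The rule splits by letter class: vowels +10, consonants +3.
For timer: t(cons)+3=w, i(vowel)+10=s, m(cons)+3=p, e(vowel)+10=o, r(cons)+3=u.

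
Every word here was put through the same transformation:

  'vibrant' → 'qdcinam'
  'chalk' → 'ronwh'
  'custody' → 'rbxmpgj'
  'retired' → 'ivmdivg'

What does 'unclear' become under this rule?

barwvni

v(21)→q(16) and i(8)→d(3) fit y≡15x+13 (mod 26); the inverse of 15 mod 26 is 7. This is an affine cipher: with a=0,…,z=25, each position x becomes (15x+13) mod 26.
For unclear: u(20)→15·20+13≡1=b; n(13)→15·13+13≡0=a; c(2)→15·2+13≡17=r; l(11)→15·11+13≡22=w; e(4)→15·4+13≡21=v; a(0)→15·0+13≡13=n; r(17)→15·17+13≡8=i (all mod 26).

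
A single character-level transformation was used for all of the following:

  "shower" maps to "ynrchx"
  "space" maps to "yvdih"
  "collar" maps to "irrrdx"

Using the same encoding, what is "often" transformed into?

rlzht

The shift depends on letter class: consonant s→y is +6, but vowel o→r is +3. Vowels shift forward by 3 and consonants shift forward by 6.
On often: o(vowel)+3=r, f(cons)+6=l, t(cons)+6=z, e(vowel)+3=h, n(cons)+6=t.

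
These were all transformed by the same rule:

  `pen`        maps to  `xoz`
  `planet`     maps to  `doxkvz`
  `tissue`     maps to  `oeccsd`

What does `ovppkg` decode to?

The output letters match the input read backwards, each shifted +10: pen reversed is nep. Read the word backwards and shift each letter +10.
Undoing it on ovppkg: shift back: o−10=e, v−10=l, p−10=f, p−10=f, k−10=a, g−10=w → elffaw; then reverse → waffle.

waffle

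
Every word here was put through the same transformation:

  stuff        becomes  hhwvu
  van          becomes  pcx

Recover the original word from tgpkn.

The output letters match the input read backwards, each shifted +2: stuff reversed is ffuts. The word is reversed, then every letter is shifted forward by 2.
Decoding tgpkn: shift back: t−2=r, g−2=e, p−2=n, k−2=i, n−2=l → renil; then reverse → liner.

liner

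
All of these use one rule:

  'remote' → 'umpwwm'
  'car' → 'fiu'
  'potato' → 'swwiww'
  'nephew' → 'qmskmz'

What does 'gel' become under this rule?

jmo

Vowels shift forward by 8 and consonants shift forward by 3.
On gel: g(cons)+3=j, e(vowel)+8=m, l(cons)+3=o.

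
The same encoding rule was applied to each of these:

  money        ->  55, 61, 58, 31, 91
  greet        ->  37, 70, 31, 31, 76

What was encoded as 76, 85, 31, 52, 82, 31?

With a=1..z=26, the number is 3·pos + 16.
Undoing it on 76, 85, 31, 52, 82, 31: 76→(76−16)÷3=20=t, 85→(85−16)÷3=23=w, 31→(31−16)÷3=5=e, 52→(52−16)÷3=12=l, 82→(82−16)÷3=22=v, 31→(31−16)÷3=5=e.

twelve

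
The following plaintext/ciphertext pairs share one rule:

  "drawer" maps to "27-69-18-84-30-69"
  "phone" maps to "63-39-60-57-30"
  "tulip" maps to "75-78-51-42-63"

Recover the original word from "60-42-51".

oil

d(#4)→27 and r(#18)→69: differences scale by 3, so n = 3·pos + 15. With a=1..z=26, the number is 3·pos + 15.
Undoing it on 60-42-51: 60→(60−15)÷3=15=o, 42→(42−15)÷3=9=i, 51→(51−15)÷3=12=l.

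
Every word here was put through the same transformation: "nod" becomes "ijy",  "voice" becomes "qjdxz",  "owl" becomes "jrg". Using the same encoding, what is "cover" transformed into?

Compare letters: n→i is +21, o→j is +21, d→y is +21 — a constant shift. Each letter is shifted forward by 21 in the alphabet (a Caesar shift of +21).
Applying it to cover: c+21=x, o+21=j, v+21=q, e+21=z, r+21=m.

xjqzm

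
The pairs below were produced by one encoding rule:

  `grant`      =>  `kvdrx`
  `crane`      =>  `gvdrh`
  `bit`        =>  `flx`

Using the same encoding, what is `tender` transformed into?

The shift depends on letter class: consonant g→k is +4, but vowel a→d is +3. Vowels shift forward by 3 and consonants shift forward by 4.
For tender: t(cons)+4=x, e(vowel)+3=h, n(cons)+4=r, d(cons)+4=h, e(vowel)+3=h, r(cons)+4=v.

xhrhhv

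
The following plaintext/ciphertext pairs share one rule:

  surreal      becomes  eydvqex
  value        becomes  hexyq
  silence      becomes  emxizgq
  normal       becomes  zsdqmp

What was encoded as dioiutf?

receipt

Shifts by position in surreal: pos 0: s→e (+12), pos 1: u→y (+4), pos 2: r→d (+12), pos 3: r→v (+4) — repeating every 2. It's a Vigenère-style cipher with numeric key [12,4]: position i shifts by key[i mod 2].
Decoding dioiutf: d−12=r, i−4=e, o−12=c, i−4=e, u−12=i, t−4=p, f−12=t.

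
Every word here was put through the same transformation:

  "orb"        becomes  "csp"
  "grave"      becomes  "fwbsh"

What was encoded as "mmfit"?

shell

The output letters match the input read backwards, each shifted +1: orb reversed is bro. Two steps: reverse the string, then apply a Caesar shift of +1.
Undoing it on mmfit: shift back: m−1=l, m−1=l, f−1=e, i−1=h, t−1=s → llehs; then reverse → shell.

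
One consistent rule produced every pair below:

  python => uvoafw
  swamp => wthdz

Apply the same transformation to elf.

The output letters match the input read backwards, each shifted +7: python reversed is nohtyp. Two steps: reverse the string, then apply a Caesar shift of +7.
On elf: reverse → fle; then shift: f+7=m, l+7=s, e+7=l.

msl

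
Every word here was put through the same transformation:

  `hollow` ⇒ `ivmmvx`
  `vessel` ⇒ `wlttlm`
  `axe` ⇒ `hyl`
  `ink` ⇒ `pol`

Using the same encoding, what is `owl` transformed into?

The rule splits by letter class: vowels +7, consonants +1.
Applying it to owl: o(vowel)+7=v, w(cons)+1=x, l(cons)+1=m.

vxm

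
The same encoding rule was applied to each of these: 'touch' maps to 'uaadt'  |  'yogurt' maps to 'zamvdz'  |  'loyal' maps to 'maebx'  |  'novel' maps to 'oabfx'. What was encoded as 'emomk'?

daily

Shifts by position in touch: pos 0: t→u (+1), pos 1: o→a (+12), pos 2: u→a (+6), pos 3: c→d (+1), pos 4: h→t (+12) — repeating every 3. It's a Vigenère-style cipher with numeric key [1,12,6]: position i shifts by key[i mod 3].
Undoing it on emomk: e−1=d, m−12=a, o−6=i, m−1=l, k−12=y.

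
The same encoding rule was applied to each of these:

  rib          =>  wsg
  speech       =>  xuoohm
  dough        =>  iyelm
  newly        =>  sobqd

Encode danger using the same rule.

ikslow

The shift depends on letter class: consonant r→w is +5, but vowel i→s is +10. The rule splits by letter class: vowels +10, consonants +5.
On danger: d(cons)+5=i, a(vowel)+10=k, n(cons)+5=s, g(cons)+5=l, e(vowel)+10=o, r(cons)+5=w.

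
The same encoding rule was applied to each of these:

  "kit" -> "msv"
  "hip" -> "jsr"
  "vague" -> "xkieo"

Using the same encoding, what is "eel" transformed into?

The shift depends on letter class: consonant k→m is +2, but vowel i→s is +10. Two shifts are in play — +10 for a/e/i/o/u, +2 for every other letter.
For eel: e(vowel)+10=o, e(vowel)+10=o, l(cons)+2=n.

oon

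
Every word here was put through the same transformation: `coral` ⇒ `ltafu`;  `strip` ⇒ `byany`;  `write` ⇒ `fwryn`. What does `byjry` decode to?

A repeating key of period 2 is used — shifts +9, +5 over and over.
Reversing it on byjry: b−9=s, y−5=t, j−9=a, r−5=m, y−9=p.

stamp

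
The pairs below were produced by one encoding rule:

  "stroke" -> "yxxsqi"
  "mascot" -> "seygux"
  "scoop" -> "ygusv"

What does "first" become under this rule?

lmxwz

It's a Vigenère-style cipher with numeric key [6,4]: position i shifts by key[i mod 2].
For first: f+6=l, i+4=m, r+6=x, s+4=w, t+6=z.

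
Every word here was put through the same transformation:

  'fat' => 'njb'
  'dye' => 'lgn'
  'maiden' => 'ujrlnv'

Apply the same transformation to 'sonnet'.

axvvnb

Two shifts are in play — +9 for a/e/i/o/u, +8 for every other letter.
On sonnet: s(cons)+8=a, o(vowel)+9=x, n(cons)+8=v, n(cons)+8=v, e(vowel)+9=n, t(cons)+8=b.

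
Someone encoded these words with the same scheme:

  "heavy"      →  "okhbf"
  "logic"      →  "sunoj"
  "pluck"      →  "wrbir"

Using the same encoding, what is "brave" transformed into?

ixhbl

Shifts by position in heavy: pos 0: h→o (+7), pos 1: e→k (+6), pos 2: a→h (+7), pos 3: v→b (+6) — repeating every 2. It's a Vigenère-style cipher with numeric key [7,6]: position i shifts by key[i mod 2].
For brave: b+7=i, r+6=x, a+7=h, v+6=b, e+7=l.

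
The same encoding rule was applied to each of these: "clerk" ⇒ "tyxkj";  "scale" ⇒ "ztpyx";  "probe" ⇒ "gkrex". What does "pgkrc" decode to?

This is an affine cipher: with a=0,…,z=25, each position x becomes (15x+15) mod 26.
Decoding pgkrc: p(15)→7·(15−15)≡0=a; g(6)→7·(6−15)≡15=p; k(10)→7·(10−15)≡17=r; r(17)→7·(17−15)≡14=o; c(2)→7·(2−15)≡13=n (all mod 26).

apron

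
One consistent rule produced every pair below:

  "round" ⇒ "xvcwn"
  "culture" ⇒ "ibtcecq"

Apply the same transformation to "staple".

yaiyvp

In round: r→x is +6, o→v is +7, u→c is +8, n→w is +9 — the shift increases by 1 each position. Each letter shifts forward by (position + 6), i.e. 6, 7, 8, … — the shift grows by one for each successive letter.
Applying it to staple: s+6=y, t+7=a, a+8=i, p+9=y, l+10=v, e+11=p.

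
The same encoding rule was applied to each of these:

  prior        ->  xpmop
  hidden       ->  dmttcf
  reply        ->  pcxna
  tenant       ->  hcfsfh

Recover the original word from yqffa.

sunny

p(15)→x(23) and r(17)→p(15) fit y≡9x+18 (mod 26); the inverse of 9 mod 26 is 3. Treating letters as 0–25, the rule is x ↦ 9x + 18 (mod 26).
Undoing it on yqffa: y(24)→3·(24−18)≡18=s; q(16)→3·(16−18)≡20=u; f(5)→3·(5−18)≡13=n; f(5)→3·(5−18)≡13=n; a(0)→3·(0−18)≡24=y (all mod 26).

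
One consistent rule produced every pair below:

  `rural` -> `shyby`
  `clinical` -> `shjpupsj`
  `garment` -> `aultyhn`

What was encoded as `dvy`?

The output letters match the input read backwards, each shifted +7: rural reversed is larur. Two steps: reverse the string, then apply a Caesar shift of +7.
Undoing it on dvy: shift back: d−7=w, v−7=o, y−7=r → wor; then reverse → row.

row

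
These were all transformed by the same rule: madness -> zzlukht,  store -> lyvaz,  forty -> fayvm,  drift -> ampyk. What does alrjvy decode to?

rocket

The output letters match the input read backwards, each shifted +7: madness reversed is ssendam. Two steps: reverse the string, then apply a Caesar shift of +7.
Reversing it on alrjvy: shift back: a−7=t, l−7=e, r−7=k, j−7=c, v−7=o, y−7=r → tekcor; then reverse → rocket.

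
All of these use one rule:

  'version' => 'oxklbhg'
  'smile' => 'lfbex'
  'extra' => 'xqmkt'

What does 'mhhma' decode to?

tooth

Compare letters: v→o is +19, e→x is +19, r→k is +19 — a constant shift. Each letter is shifted forward by 19 in the alphabet (a Caesar shift of +19).
Reversing it on mhhma: m−19=t, h−19=o, h−19=o, m−19=t, a−19=h.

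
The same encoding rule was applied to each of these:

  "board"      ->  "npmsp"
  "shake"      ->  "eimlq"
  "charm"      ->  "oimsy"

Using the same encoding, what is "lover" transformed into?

Shifts by position in board: pos 0: b→n (+12), pos 1: o→p (+1), pos 2: a→m (+12), pos 3: r→s (+1) — repeating every 2. The shifts repeat in a cycle of length 2: positions 0,1,… shift by +12, +1, then the pattern repeats.
For lover: l+12=x, o+1=p, v+12=h, e+1=f, r+12=d.

xphfd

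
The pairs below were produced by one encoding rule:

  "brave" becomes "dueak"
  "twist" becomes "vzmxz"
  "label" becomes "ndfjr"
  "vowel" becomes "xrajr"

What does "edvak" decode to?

carve

In brave: b→d is +2, r→u is +3, a→e is +4, v→a is +5 — the shift increases by 1 each position. The shift increases by 1 at each position, starting from +2: 2, 3, 4, ….
Decoding edvak: e−2=c, d−3=a, v−4=r, a−5=v, k−6=e.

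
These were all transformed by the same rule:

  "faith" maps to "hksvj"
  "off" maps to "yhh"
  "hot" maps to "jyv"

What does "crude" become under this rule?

The shift depends on letter class: consonant f→h is +2, but vowel a→k is +10. Two shifts are in play — +10 for a/e/i/o/u, +2 for every other letter.
Applying it to crude: c(cons)+2=e, r(cons)+2=t, u(vowel)+10=e, d(cons)+2=f, e(vowel)+10=o.

etefo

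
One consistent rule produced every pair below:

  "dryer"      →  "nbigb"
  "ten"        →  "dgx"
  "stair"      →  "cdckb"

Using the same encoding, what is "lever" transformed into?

vgfgb

The shift depends on letter class: consonant d→n is +10, but vowel e→g is +2. The rule splits by letter class: vowels +2, consonants +10.
Applying it to lever: l(cons)+10=v, e(vowel)+2=g, v(cons)+10=f, e(vowel)+2=g, r(cons)+10=b.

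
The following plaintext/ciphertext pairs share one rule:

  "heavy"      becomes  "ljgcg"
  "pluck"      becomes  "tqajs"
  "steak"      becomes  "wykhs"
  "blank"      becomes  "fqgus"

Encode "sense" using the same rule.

In heavy: h→l is +4, e→j is +5, a→g is +6, v→c is +7 — the shift increases by 1 each position. The shift increases by 1 at each position, starting from +4: 4, 5, 6, ….
Applying it to sense: s+4=w, e+5=j, n+6=t, s+7=z, e+8=m.

wjtzm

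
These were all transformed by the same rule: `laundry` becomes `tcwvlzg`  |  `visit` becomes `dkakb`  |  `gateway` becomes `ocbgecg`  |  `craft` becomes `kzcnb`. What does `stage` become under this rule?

abcog

The shift depends on letter class: consonant l→t is +8, but vowel a→c is +2. The rule splits by letter class: vowels +2, consonants +8.
On stage: s(cons)+8=a, t(cons)+8=b, a(vowel)+2=c, g(cons)+8=o, e(vowel)+2=g.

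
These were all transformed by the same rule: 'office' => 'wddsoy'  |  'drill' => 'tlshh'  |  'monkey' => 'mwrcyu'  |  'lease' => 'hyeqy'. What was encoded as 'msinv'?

might

Treating letters as 0–25, the rule is x ↦ 5x + 4 (mod 26).
Reversing it on msinv: m(12)→21·(12−4)≡12=m; s(18)→21·(18−4)≡8=i; i(8)→21·(8−4)≡6=g; n(13)→21·(13−4)≡7=h; v(21)→21·(21−4)≡19=t (all mod 26).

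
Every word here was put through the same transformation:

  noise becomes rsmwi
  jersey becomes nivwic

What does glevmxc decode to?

Compare letters: n→r is +4, o→s is +4, i→m is +4 — a constant shift. Every letter moves 4 places later in the alphabet, wrapping around z→a.
Decoding glevmxc: g−4=c, l−4=h, e−4=a, v−4=r, m−4=i, x−4=t, c−4=y.

charity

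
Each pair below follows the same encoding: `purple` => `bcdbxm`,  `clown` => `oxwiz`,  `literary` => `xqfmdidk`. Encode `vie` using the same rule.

The rule splits by letter class: vowels +8, consonants +12.
Applying it to vie: v(cons)+12=h, i(vowel)+8=q, e(vowel)+8=m.

hqm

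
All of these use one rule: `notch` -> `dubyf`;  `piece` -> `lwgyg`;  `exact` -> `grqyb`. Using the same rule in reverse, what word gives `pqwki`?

n(13)→d(3) and o(14)→u(20) fit y≡17x+16 (mod 26); the inverse of 17 mod 26 is 23. Treating letters as 0–25, the rule is x ↦ 17x + 16 (mod 26).
Decoding pqwki: p(15)→23·(15−16)≡3=d; q(16)→23·(16−16)≡0=a; w(22)→23·(22−16)≡8=i; k(10)→23·(10−16)≡18=s; i(8)→23·(8−16)≡24=y (all mod 26).

daisy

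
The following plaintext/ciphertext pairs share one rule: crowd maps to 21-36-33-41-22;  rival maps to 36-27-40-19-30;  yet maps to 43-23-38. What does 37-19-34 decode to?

sap

Letters become their 1-based position plus 18 (so a→19, b→20, …).
Undoing it on 37-19-34: 37→(37−18)÷1=19=s, 19→(19−18)÷1=1=a, 34→(34−18)÷1=16=p.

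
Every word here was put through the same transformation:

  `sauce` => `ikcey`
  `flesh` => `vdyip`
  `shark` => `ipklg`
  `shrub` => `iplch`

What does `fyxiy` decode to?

s(18)→i(8) and a(0)→k(10) fit y≡23x+10 (mod 26); the inverse of 23 mod 26 is 17. This is an affine cipher: with a=0,…,z=25, each position x becomes (23x+10) mod 26.
Undoing it on fyxiy: f(5)→17·(5−10)≡19=t; y(24)→17·(24−10)≡4=e; x(23)→17·(23−10)≡13=n; i(8)→17·(8−10)≡18=s; y(24)→17·(24−10)≡4=e (all mod 26).

tense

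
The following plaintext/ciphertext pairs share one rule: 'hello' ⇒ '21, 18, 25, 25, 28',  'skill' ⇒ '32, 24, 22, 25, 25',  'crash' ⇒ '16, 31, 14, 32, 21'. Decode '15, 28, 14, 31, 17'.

board

Each letter is replaced by its alphabet position (a=1..z=26) + 13.
Decoding 15, 28, 14, 31, 17: 15→(15−13)÷1=2=b, 28→(28−13)÷1=15=o, 14→(14−13)÷1=1=a, 31→(31−13)÷1=18=r, 17→(17−13)÷1=4=d.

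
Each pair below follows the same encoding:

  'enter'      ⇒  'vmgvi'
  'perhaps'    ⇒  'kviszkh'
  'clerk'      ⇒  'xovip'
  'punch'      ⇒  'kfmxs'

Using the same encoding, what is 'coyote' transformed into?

xlblgv

This is an affine cipher: with a=0,…,z=25, each position x becomes (25x+25) mod 26.
For coyote: c(2)→25·2+25≡23=x; o(14)→25·14+25≡11=l; y(24)→25·24+25≡1=b; o(14)→25·14+25≡11=l; t(19)→25·19+25≡6=g; e(4)→25·4+25≡21=v (all mod 26).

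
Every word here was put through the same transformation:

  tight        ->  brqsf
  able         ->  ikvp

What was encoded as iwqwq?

angle

In tight: t→b is +8, i→r is +9, g→q is +10, h→s is +11 — the shift increases by 1 each position. Letter i (0-indexed) is shifted by i+8, so successive shifts are 8, 9, 10, ….
Reversing it on iwqwq: i−8=a, w−9=n, q−10=g, w−11=l, q−12=e.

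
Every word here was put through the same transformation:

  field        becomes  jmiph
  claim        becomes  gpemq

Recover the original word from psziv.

lover

Every letter moves 4 places later in the alphabet, wrapping around z→a.
Undoing it on psziv: p−4=l, s−4=o, z−4=v, i−4=e, v−4=r.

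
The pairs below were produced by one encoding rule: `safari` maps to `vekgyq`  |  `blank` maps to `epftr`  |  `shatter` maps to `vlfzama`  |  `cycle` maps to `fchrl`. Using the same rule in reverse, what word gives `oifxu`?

In safari: s→v is +3, a→e is +4, f→k is +5, a→g is +6 — the shift increases by 1 each position. The shift increases by 1 at each position, starting from +3: 3, 4, 5, ….
Undoing it on oifxu: o−3=l, i−4=e, f−5=a, x−6=r, u−7=n.

learn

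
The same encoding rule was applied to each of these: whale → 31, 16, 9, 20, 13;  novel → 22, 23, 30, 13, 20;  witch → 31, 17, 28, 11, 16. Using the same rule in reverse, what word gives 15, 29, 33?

w is letter #23 and maps to 31: an offset of 8. Letters become their 1-based position plus 8 (so a→9, b→10, …).
Reversing it on 15, 29, 33: 15→(15−8)÷1=7=g, 29→(29−8)÷1=21=u, 33→(33−8)÷1=25=y.

guy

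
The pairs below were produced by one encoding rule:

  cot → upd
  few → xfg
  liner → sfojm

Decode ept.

Read the word backwards and shift each letter +1.
Undoing it on ept: shift back: e−1=d, p−1=o, t−1=s → dos; then reverse → sod.

sod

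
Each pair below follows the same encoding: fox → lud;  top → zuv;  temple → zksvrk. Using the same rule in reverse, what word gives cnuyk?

Compare letters: f→l is +6, o→u is +6, x→d is +6 — a constant shift. Every letter moves 6 places later in the alphabet, wrapping around z→a.
Reversing it on cnuyk: c−6=w, n−6=h, u−6=o, y−6=s, k−6=e.

whose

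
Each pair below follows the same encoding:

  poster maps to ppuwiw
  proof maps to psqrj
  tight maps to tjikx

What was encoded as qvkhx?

In poster: p→p is +0, o→p is +1, s→u is +2, t→w is +3 — the shift increases by 1 each position. The shift increases by 1 at each position, starting from +0: 0, 1, 2, ….
Decoding qvkhx: q−0=q, v−1=u, k−2=i, h−3=e, x−4=t.

quiet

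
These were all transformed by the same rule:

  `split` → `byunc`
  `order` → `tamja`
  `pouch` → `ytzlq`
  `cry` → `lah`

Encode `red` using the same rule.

ajm

Two shifts are in play — +5 for a/e/i/o/u, +9 for every other letter.
On red: r(cons)+9=a, e(vowel)+5=j, d(cons)+9=m.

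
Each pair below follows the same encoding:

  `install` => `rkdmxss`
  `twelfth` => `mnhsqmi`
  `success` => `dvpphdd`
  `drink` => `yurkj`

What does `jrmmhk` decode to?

kitten

i(8)→r(17) and n(13)→k(10) fit y≡9x+23 (mod 26); the inverse of 9 mod 26 is 3. This is an affine cipher: with a=0,…,z=25, each position x becomes (9x+23) mod 26.
Decoding jrmmhk: j(9)→3·(9−23)≡10=k; r(17)→3·(17−23)≡8=i; m(12)→3·(12−23)≡19=t; m(12)→3·(12−23)≡19=t; h(7)→3·(7−23)≡4=e; k(10)→3·(10−23)≡13=n (all mod 26).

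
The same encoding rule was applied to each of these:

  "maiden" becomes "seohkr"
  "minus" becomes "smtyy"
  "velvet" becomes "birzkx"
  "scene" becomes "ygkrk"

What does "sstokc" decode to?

Shifts by position in maiden: pos 0: m→s (+6), pos 1: a→e (+4), pos 2: i→o (+6), pos 3: d→h (+4) — repeating every 2. The shifts repeat in a cycle of length 2: positions 0,1,… shift by +6, +4, then the pattern repeats.
Decoding sstokc: s−6=m, s−4=o, t−6=n, o−4=k, k−6=e, c−4=y.

monkey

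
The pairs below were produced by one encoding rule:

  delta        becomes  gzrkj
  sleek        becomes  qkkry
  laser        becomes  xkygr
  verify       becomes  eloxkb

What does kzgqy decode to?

The output letters match the input read backwards, each shifted +6: delta reversed is atled. Two steps: reverse the string, then apply a Caesar shift of +6.
Decoding kzgqy: shift back: k−6=e, z−6=t, g−6=a, q−6=k, y−6=s → etaks; then reverse → skate.

skate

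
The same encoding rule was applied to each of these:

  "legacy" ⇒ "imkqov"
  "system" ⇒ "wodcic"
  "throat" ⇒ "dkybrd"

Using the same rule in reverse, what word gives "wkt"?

jam

The output letters match the input read backwards, each shifted +10: legacy reversed is ycagel. Two steps: reverse the string, then apply a Caesar shift of +10.
Reversing it on wkt: shift back: w−10=m, k−10=a, t−10=j → maj; then reverse → jam.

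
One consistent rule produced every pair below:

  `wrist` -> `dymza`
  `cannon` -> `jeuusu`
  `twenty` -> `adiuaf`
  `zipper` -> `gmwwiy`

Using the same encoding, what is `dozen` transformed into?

ksgiu

Two shifts are in play — +4 for a/e/i/o/u, +7 for every other letter.
For dozen: d(cons)+7=k, o(vowel)+4=s, z(cons)+7=g, e(vowel)+4=i, n(cons)+7=u.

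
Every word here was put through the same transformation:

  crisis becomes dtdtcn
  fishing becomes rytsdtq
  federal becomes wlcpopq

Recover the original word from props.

hedge

The output letters match the input read backwards, each shifted +11: crisis reversed is sisirc. The word is reversed, then every letter is shifted forward by 11.
Reversing it on props: shift back: p−11=e, r−11=g, o−11=d, p−11=e, s−11=h → egdeh; then reverse → hedge.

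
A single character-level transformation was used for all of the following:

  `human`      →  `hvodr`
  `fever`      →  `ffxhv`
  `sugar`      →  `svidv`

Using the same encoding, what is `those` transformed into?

tiqvi

Each letter shifts forward by its position index (0, 1, 2, …) — the shift grows by one for each successive letter.
Applying it to those: t+0=t, h+1=i, o+2=q, s+3=v, e+4=i.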